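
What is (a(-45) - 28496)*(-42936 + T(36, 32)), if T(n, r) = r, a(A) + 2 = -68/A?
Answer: 55017601168/45 ≈ 1.2226e+9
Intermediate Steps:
a(A) = -2 - 68/A
(a(-45) - 28496)*(-42936 + T(36, 32)) = ((-2 - 68/(-45)) - 28496)*(-42936 + 32) = ((-2 - 68*(-1/45)) - 28496)*(-42904) = ((-2 + 68/45) - 28496)*(-42904) = (-22/45 - 28496)*(-42904) = -1282342/45*(-42904) = 55017601168/45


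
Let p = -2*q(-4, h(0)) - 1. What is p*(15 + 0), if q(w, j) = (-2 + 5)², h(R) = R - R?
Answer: -285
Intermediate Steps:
h(R) = 0
q(w, j) = 9 (q(w, j) = 3² = 9)
p = -19 (p = -2*9 - 1 = -18 - 1 = -19)
p*(15 + 0) = -19*(15 + 0) = -19*15 = -285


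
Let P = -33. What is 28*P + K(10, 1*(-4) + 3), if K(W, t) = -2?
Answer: -926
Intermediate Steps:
28*P + K(10, 1*(-4) + 3) = 28*(-33) - 2 = -924 - 2 = -926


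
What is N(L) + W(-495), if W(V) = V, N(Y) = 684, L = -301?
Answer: 189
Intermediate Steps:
N(L) + W(-495) = 684 - 495 = 189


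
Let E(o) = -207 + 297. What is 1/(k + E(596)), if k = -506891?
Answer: -1/506801 ≈ -1.9732e-6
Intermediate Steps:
E(o) = 90
1/(k + E(596)) = 1/(-506891 + 90) = 1/(-506801) = -1/506801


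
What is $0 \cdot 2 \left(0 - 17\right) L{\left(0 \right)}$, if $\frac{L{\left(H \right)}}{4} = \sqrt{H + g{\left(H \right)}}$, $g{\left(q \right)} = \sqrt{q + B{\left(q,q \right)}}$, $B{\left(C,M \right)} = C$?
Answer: $0$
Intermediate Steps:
$g{\left(q \right)} = \sqrt{2} \sqrt{q}$ ($g{\left(q \right)} = \sqrt{q + q} = \sqrt{2 q} = \sqrt{2} \sqrt{q}$)
$L{\left(H \right)} = 4 \sqrt{H + \sqrt{2} \sqrt{H}}$
$0 \cdot 2 \left(0 - 17\right) L{\left(0 \right)} = 0 \cdot 2 \left(0 - 17\right) 4 \sqrt{0 + \sqrt{2} \sqrt{0}} = 0 \left(-17\right) 4 \sqrt{0 + \sqrt{2} \cdot 0} = 0 \cdot 4 \sqrt{0 + 0} = 0 \cdot 4 \sqrt{0} = 0 \cdot 4 \cdot 0 = 0 \cdot 0 = 0$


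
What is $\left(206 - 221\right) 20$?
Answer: $-300$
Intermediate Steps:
$\left(206 - 221\right) 20 = \left(-15\right) 20 = -300$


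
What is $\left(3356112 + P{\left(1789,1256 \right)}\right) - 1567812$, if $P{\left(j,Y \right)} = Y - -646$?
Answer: $1790202$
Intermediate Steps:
$P{\left(j,Y \right)} = 646 + Y$ ($P{\left(j,Y \right)} = Y + 646 = 646 + Y$)
$\left(3356112 + P{\left(1789,1256 \right)}\right) - 1567812 = \left(3356112 + \left(646 + 1256\right)\right) - 1567812 = \left(3356112 + 1902\right) - 1567812 = 3358014 - 1567812 = 1790202$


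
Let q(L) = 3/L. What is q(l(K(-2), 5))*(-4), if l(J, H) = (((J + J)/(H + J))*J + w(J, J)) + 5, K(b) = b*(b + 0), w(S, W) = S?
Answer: -108/113 ≈ -0.95575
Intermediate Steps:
K(b) = b² (K(b) = b*b = b²)
l(J, H) = 5 + J + 2*J²/(H + J) (l(J, H) = (((J + J)/(H + J))*J + J) + 5 = (((2*J)/(H + J))*J + J) + 5 = ((2*J/(H + J))*J + J) + 5 = (2*J²/(H + J) + J) + 5 = (J + 2*J²/(H + J)) + 5 = 5 + J + 2*J²/(H + J))
q(l(K(-2), 5))*(-4) = (3/(((3*((-2)²)² + 5*5 + 5*(-2)² + 5*(-2)²)/(5 + (-2)²))))*(-4) = (3/(((3*4² + 25 + 5*4 + 5*4)/(5 + 4))))*(-4) = (3/(((3*16 + 25 + 20 + 20)/9)))*(-4) = (3/(((48 + 25 + 20 + 20)/9)))*(-4) = (3/(((⅑)*113)))*(-4) = (3/(113/9))*(-4) = (3*(9/113))*(-4) = (27/113)*(-4) = -108/113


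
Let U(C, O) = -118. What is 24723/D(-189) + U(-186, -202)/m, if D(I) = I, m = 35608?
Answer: -48908827/373884 ≈ -130.81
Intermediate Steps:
24723/D(-189) + U(-186, -202)/m = 24723/(-189) - 118/35608 = 24723*(-1/189) - 118*1/35608 = -2747/21 - 59/17804 = -48908827/373884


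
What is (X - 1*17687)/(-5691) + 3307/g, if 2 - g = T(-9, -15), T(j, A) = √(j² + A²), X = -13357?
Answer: -4710831/286447 - 9921*√34/302 ≈ -208.00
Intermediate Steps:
T(j, A) = √(A² + j²)
g = 2 - 3*√34 (g = 2 - √((-15)² + (-9)²) = 2 - √(225 + 81) = 2 - √306 = 2 - 3*√34 ≈ -15.493)
(X - 1*17687)/(-5691) + 3307/g = (-13357 - 1*17687)/(-5691) + 3307/(2 - 3*√34) = (-13357 - 17687)*(-1/5691) + 3307/(2 - 3*√34) = -31044*(-1/5691) + 3307/(2 - 3*√34) = 10348/1897 + 3307/(2 - 3*√34)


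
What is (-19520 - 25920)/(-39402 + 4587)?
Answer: 9088/6963 ≈ 1.3052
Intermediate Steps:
(-19520 - 25920)/(-39402 + 4587) = -45440/(-34815) = -45440*(-1/34815) = 9088/6963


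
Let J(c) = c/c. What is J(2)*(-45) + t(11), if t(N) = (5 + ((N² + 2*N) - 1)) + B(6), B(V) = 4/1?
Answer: 106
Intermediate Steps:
B(V) = 4 (B(V) = 4*1 = 4)
t(N) = 8 + N² + 2*N (t(N) = (5 + ((N² + 2*N) - 1)) + 4 = (5 + (-1 + N² + 2*N)) + 4 = (4 + N² + 2*N) + 4 = 8 + N² + 2*N)
J(c) = 1
J(2)*(-45) + t(11) = 1*(-45) + (8 + 11² + 2*11) = -45 + (8 + 121 + 22) = -45 + 151 = 106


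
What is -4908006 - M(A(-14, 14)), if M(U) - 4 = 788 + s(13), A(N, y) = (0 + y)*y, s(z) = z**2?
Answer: -4908967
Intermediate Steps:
A(N, y) = y**2 (A(N, y) = y*y = y**2)
M(U) = 961 (M(U) = 4 + (788 + 13**2) = 4 + (788 + 169) = 4 + 957 = 961)
-4908006 - M(A(-14, 14)) = -4908006 - 1*961 = -4908006 - 961 = -4908967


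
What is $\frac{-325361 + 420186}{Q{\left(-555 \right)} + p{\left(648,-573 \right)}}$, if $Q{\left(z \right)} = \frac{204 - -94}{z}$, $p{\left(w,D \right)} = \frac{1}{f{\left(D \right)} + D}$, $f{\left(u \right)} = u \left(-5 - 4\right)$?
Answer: $- \frac{80415393000}{455159} \approx -1.7668 \cdot 10^{5}$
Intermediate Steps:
$f{\left(u \right)} = - 9 u$ ($f{\left(u \right)} = u \left(-9\right) = - 9 u$)
$p{\left(w,D \right)} = - \frac{1}{8 D}$ ($p{\left(w,D \right)} = \frac{1}{- 9 D + D} = \frac{1}{\left(-8\right) D} = - \frac{1}{8 D}$)
$Q{\left(z \right)} = \frac{298}{z}$ ($Q{\left(z \right)} = \frac{204 + 94}{z} = \frac{298}{z}$)
$\frac{-325361 + 420186}{Q{\left(-555 \right)} + p{\left(648,-573 \right)}} = \frac{-325361 + 420186}{\frac{298}{-555} - \frac{1}{8 \left(-573\right)}} = \frac{94825}{298 \left(- \frac{1}{555}\right) - - \frac{1}{4584}} = \frac{94825}{- \frac{298}{555} + \frac{1}{4584}} = \frac{94825}{- \frac{455159}{848040}} = 94825 \left(- \frac{848040}{455159}\right) = - \frac{80415393000}{455159}$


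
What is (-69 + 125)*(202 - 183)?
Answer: 1064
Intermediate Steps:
(-69 + 125)*(202 - 183) = 56*19 = 1064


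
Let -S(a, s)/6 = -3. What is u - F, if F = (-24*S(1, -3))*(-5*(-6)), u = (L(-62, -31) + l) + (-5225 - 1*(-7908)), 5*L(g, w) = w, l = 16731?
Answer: 161839/5 ≈ 32368.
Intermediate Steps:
L(g, w) = w/5
S(a, s) = 18 (S(a, s) = -6*(-3) = 18)
u = 97039/5 (u = ((1/5)*(-31) + 16731) + (-5225 - 1*(-7908)) = (-31/5 + 16731) + (-5225 + 7908) = 83624/5 + 2683 = 97039/5 ≈ 19408.)
F = -12960 (F = (-24*18)*(-5*(-6)) = -432*30 = -12960)
u - F = 97039/5 - 1*(-12960) = 97039/5 + 12960 = 161839/5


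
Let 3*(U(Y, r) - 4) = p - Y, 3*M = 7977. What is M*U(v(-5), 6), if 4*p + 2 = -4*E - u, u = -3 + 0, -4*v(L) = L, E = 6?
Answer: 13295/3 ≈ 4431.7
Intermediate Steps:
v(L) = -L/4
u = -3
p = -23/4 (p = -1/2 + (-4*6 - 1*(-3))/4 = -1/2 + (-24 + 3)/4 = -1/2 + (1/4)*(-21) = -1/2 - 21/4 = -23/4 ≈ -5.7500)
M = 2659 (M = (1/3)*7977 = 2659)
U(Y, r) = 25/12 - Y/3 (U(Y, r) = 4 + (-23/4 - Y)/3 = 4 + (-23/12 - Y/3) = 25/12 - Y/3)
M*U(v(-5), 6) = 2659*(25/12 - (-1)*(-5)/12) = 2659*(25/12 - 1/3*5/4) = 2659*(25/12 - 5/12) = 2659*(5/3) = 13295/3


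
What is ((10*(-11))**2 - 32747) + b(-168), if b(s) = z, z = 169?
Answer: -20478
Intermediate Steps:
b(s) = 169
((10*(-11))**2 - 32747) + b(-168) = ((10*(-11))**2 - 32747) + 169 = ((-110)**2 - 32747) + 169 = (12100 - 32747) + 169 = -20647 + 169 = -20478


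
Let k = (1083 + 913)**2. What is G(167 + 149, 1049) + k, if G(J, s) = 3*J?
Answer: 3984964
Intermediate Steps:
k = 3984016 (k = 1996**2 = 3984016)
G(167 + 149, 1049) + k = 3*(167 + 149) + 3984016 = 3*316 + 3984016 = 948 + 3984016 = 3984964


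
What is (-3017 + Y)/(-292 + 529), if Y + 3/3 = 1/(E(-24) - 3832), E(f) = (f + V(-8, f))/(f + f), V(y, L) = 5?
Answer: -185020518/14529443 ≈ -12.734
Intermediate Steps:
E(f) = (5 + f)/(2*f) (E(f) = (f + 5)/(f + f) = (5 + f)/((2*f)) = (5 + f)*(1/(2*f)) = (5 + f)/(2*f))
Y = -183965/183917 (Y = -1 + 1/((½)*(5 - 24)/(-24) - 3832) = -1 + 1/((½)*(-1/24)*(-19) - 3832) = -1 + 1/(19/48 - 3832) = -1 + 1/(-183917/48) = -1 - 48/183917 = -183965/183917 ≈ -1.0003)
(-3017 + Y)/(-292 + 529) = (-3017 - 183965/183917)/(-292 + 529) = -555061554/183917/237 = -555061554/183917*1/237 = -185020518/14529443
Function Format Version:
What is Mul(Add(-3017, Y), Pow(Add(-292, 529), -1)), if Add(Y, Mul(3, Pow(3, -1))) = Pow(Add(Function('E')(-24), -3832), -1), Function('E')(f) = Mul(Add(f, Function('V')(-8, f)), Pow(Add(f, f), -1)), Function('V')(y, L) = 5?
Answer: Rational(-185020518, 14529443) ≈ -12.734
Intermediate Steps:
Function('E')(f) = Mul(Rational(1, 2), Pow(f, -1), Add(5, f)) (Function('E')(f) = Mul(Add(f, 5), Pow(Add(f, f), -1)) = Mul(Add(5, f), Pow(Mul(2, f), -1)) = Mul(Add(5, f), Mul(Rational(1, 2), Pow(f, -1))) = Mul(Rational(1, 2), Pow(f, -1), Add(5, f)))
Y = Rational(-183965, 183917) (Y = Add(-1, Pow(Add(Mul(Rational(1, 2), Pow(-24, -1), Add(5, -24)), -3832), -1)) = Add(-1, Pow(Add(Mul(Rational(1, 2), Rational(-1, 24), -19), -3832), -1)) = Add(-1, Pow(Add(Rational(19, 48), -3832), -1)) = Add(-1, Pow(Rational(-183917, 48), -1)) = Add(-1, Rational(-48, 183917)) = Rational(-183965, 183917) ≈ -1.0003)
Mul(Add(-3017, Y), Pow(Add(-292, 529), -1)) = Mul(Add(-3017, Rational(-183965, 183917)), Pow(Add(-292, 529), -1)) = Mul(Rational(-555061554, 183917), Pow(237, -1)) = Mul(Rational(-555061554, 183917), Rational(1, 237)) = Rational(-185020518, 14529443)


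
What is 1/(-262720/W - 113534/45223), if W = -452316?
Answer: -5113771617/9868064546 ≈ -0.51821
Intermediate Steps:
1/(-262720/W - 113534/45223) = 1/(-262720/(-452316) - 113534/45223) = 1/(-262720*(-1/452316) - 113534*1/45223) = 1/(65680/113079 - 113534/45223) = 1/(-9868064546/5113771617) = -5113771617/9868064546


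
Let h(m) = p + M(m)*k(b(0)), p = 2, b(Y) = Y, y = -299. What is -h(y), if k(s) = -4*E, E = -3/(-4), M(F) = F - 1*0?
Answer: -899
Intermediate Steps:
M(F) = F (M(F) = F + 0 = F)
E = ¾ (E = -3*(-¼) = ¾ ≈ 0.75000)
k(s) = -3 (k(s) = -4*¾ = -3)
h(m) = 2 - 3*m (h(m) = 2 + m*(-3) = 2 - 3*m)
-h(y) = -(2 - 3*(-299)) = -(2 + 897) = -1*899 = -899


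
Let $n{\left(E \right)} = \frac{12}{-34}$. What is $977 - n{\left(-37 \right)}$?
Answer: $\frac{16615}{17} \approx 977.35$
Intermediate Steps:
$n{\left(E \right)} = - \frac{6}{17}$ ($n{\left(E \right)} = 12 \left(- \frac{1}{34}\right) = - \frac{6}{17}$)
$977 - n{\left(-37 \right)} = 977 - - \frac{6}{17} = 977 + \frac{6}{17} = \frac{16615}{17}$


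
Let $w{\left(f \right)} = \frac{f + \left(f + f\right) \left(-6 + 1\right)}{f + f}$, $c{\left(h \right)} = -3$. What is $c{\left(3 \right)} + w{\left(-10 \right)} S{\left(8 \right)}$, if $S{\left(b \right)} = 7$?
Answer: $- \frac{69}{2} \approx -34.5$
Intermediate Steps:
$w{\left(f \right)} = - \frac{9}{2}$ ($w{\left(f \right)} = \frac{f + 2 f \left(-5\right)}{2 f} = \left(f - 10 f\right) \frac{1}{2 f} = - 9 f \frac{1}{2 f} = - \frac{9}{2}$)
$c{\left(3 \right)} + w{\left(-10 \right)} S{\left(8 \right)} = -3 - \frac{63}{2} = - \frac{69}{2}$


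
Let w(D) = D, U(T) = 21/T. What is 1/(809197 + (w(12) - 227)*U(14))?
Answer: 2/1617749 ≈ 1.2363e-6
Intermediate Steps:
1/(809197 + (w(12) - 227)*U(14)) = 1/(809197 + (12 - 227)*(21/14)) = 1/(809197 - 4515/14) = 1/(809197 - 215*3/2) = 1/(809197 - 645/2) = 1/(1617749/2) = 2/1617749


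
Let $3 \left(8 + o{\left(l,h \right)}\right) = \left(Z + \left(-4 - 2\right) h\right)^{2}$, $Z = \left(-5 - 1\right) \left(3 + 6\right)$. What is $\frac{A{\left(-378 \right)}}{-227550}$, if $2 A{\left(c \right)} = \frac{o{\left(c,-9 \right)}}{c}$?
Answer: $- \frac{1}{21503475} \approx -4.6504 \cdot 10^{-8}$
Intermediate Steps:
$Z = -54$ ($Z = \left(-6\right) 9 = -54$)
$o{\left(l,h \right)} = -8 + \frac{\left(-54 - 6 h\right)^{2}}{3}$ ($o{\left(l,h \right)} = -8 + \frac{\left(-54 + \left(-4 - 2\right) h\right)^{2}}{3} = -8 + \frac{\left(-54 - 6 h\right)^{2}}{3}$)
$A{\left(c \right)} = - \frac{4}{c}$ ($A{\left(c \right)} = \frac{\left(-8 + 12 \left(9 - 9\right)^{2}\right) \frac{1}{c}}{2} = \frac{\left(-8 + 12 \cdot 0^{2}\right) \frac{1}{c}}{2} = \frac{\left(-8 + 12 \cdot 0\right) \frac{1}{c}}{2} = \frac{\left(-8 + 0\right) \frac{1}{c}}{2} = \frac{\left(-8\right) \frac{1}{c}}{2} = - \frac{4}{c}$)
$\frac{A{\left(-378 \right)}}{-227550} = \frac{\left(-4\right) \frac{1}{-378}}{-227550} = \left(-4\right) \left(- \frac{1}{378}\right) \left(- \frac{1}{227550}\right) = \frac{2}{189} \left(- \frac{1}{227550}\right) = - \frac{1}{21503475}$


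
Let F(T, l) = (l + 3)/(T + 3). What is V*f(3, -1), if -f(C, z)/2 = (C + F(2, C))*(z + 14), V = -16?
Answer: 8736/5 ≈ 1747.2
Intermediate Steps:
F(T, l) = (3 + l)/(3 + T)
f(C, z) = -2*(14 + z)*(⅗ + 6*C/5) (f(C, z) = -2*(C + (3 + C)/(3 + 2))*(z + 14) = -2*(C + (3 + C)/5)*(14 + z) = -2*(C + (⅗ + C/5))*(14 + z) = -2*(⅗ + 6*C/5)*(14 + z) = -2*(14 + z)*(⅗ + 6*C/5))
V*f(3, -1) = -16*(-84/5 - 168/5*3 - 6/5*(-1) - 12/5*3*(-1)) = -16*(-84/5 - 504/5 + 6/5 + 36/5) = -16*(-546/5) = 8736/5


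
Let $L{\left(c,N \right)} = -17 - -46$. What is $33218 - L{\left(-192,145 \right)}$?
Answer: $33189$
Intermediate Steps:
$L{\left(c,N \right)} = 29$ ($L{\left(c,N \right)} = -17 + 46 = 29$)
$33218 - L{\left(-192,145 \right)} = 33218 - 29 = 33189$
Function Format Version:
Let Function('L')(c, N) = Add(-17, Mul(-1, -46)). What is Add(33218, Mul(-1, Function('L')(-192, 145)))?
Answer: 33189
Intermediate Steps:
Function('L')(c, N) = 29 (Function('L')(c, N) = Add(-17, 46) = 29)
Add(33218, Mul(-1, Function('L')(-192, 145))) = Add(33218, Mul(-1, 29)) = Add(33218, -29) = 33189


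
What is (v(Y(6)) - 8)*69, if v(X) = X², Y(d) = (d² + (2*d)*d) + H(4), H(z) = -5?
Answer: 731469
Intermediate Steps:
Y(d) = -5 + 3*d² (Y(d) = (d² + (2*d)*d) - 5 = (d² + 2*d²) - 5 = 3*d² - 5 = -5 + 3*d²)
(v(Y(6)) - 8)*69 = ((-5 + 3*6²)² - 8)*69 = ((-5 + 3*36)² - 8)*69 = ((-5 + 108)² - 8)*69 = (103² - 8)*69 = (10609 - 8)*69 = 10601*69 = 731469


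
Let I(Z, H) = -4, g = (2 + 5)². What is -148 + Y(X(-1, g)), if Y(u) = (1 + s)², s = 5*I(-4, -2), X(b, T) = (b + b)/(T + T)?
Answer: 213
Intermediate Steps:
g = 49 (g = 7² = 49)
X(b, T) = b/T (X(b, T) = (2*b)/((2*T)) = (2*b)*(1/(2*T)) = b/T)
s = -20 (s = 5*(-4) = -20)
Y(u) = 361 (Y(u) = (1 - 20)² = (-19)² = 361)
-148 + Y(X(-1, g)) = -148 + 361 = 213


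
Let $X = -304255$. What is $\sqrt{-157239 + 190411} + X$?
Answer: $-304255 + 2 \sqrt{8293} \approx -3.0407 \cdot 10^{5}$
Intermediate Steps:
$\sqrt{-157239 + 190411} + X = \sqrt{-157239 + 190411} - 304255 = \sqrt{33172} - 304255 = 2 \sqrt{8293} - 304255 = -304255 + 2 \sqrt{8293}$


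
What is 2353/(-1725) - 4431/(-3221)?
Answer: 64462/5556225 ≈ 0.011602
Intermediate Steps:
2353/(-1725) - 4431/(-3221) = 2353*(-1/1725) - 4431*(-1/3221) = -2353/1725 + 4431/3221 = 64462/5556225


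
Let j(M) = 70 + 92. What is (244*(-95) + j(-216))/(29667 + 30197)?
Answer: -11509/29932 ≈ -0.38450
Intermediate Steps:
j(M) = 162
(244*(-95) + j(-216))/(29667 + 30197) = (244*(-95) + 162)/(29667 + 30197) = (-23180 + 162)/59864 = -23018*1/59864 = -11509/29932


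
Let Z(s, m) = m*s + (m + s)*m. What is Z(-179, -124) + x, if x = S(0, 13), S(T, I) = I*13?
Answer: 59937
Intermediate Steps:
S(T, I) = 13*I
Z(s, m) = m*s + m*(m + s)
x = 169 (x = 13*13 = 169)
Z(-179, -124) + x = -124*(-124 + 2*(-179)) + 169 = -124*(-124 - 358) + 169 = -124*(-482) + 169 = 59768 + 169 = 59937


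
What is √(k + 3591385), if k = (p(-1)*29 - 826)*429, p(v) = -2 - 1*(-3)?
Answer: 8*√50773 ≈ 1802.6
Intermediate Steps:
p(v) = 1 (p(v) = -2 + 3 = 1)
k = -341913 (k = (1*29 - 826)*429 = (29 - 826)*429 = -797*429 = -341913)
√(k + 3591385) = √(-341913 + 3591385) = √3249472 = 8*√50773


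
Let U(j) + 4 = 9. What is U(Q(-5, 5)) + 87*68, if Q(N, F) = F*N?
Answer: 5921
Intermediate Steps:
U(j) = 5 (U(j) = -4 + 9 = 5)
U(Q(-5, 5)) + 87*68 = 5 + 87*68 = 5 + 5916 = 5921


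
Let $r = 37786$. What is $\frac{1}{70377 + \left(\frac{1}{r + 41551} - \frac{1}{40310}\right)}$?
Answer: $\frac{3198074470}{225070886936163} \approx 1.4209 \cdot 10^{-5}$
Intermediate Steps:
$\frac{1}{70377 + \left(\frac{1}{r + 41551} - \frac{1}{40310}\right)} = \frac{1}{70377 + \left(\frac{1}{37786 + 41551} - \frac{1}{40310}\right)} = \frac{1}{70377 + \left(\frac{1}{79337} - \frac{1}{40310}\right)} = \frac{1}{70377 - \frac{39027}{3198074470}} = \frac{1}{\frac{225070886936163}{3198074470}} = \frac{3198074470}{225070886936163}$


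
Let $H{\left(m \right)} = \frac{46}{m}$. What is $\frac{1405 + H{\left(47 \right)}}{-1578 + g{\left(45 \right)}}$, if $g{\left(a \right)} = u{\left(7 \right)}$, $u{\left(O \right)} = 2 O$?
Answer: $- \frac{66081}{73508} \approx -0.89896$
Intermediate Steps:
$g{\left(a \right)} = 14$ ($g{\left(a \right)} = 2 \cdot 7 = 14$)
$\frac{1405 + H{\left(47 \right)}}{-1578 + g{\left(45 \right)}} = \frac{1405 + \frac{46}{47}}{-1578 + 14} = \frac{1405 + 46 \cdot \frac{1}{47}}{-1564} = \left(1405 + \frac{46}{47}\right) \left(- \frac{1}{1564}\right) = \frac{66081}{47} \left(- \frac{1}{1564}\right) = - \frac{66081}{73508}$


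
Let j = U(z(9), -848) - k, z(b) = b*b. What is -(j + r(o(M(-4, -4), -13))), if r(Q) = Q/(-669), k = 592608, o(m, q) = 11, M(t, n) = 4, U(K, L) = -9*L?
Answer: 391348955/669 ≈ 5.8498e+5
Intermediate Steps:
z(b) = b**2
r(Q) = -Q/669 (r(Q) = Q*(-1/669) = -Q/669)
j = -584976 (j = -9*(-848) - 1*592608 = 7632 - 592608 = -584976)
-(j + r(o(M(-4, -4), -13))) = -(-584976 - 1/669*11) = -(-584976 - 11/669) = -1*(-391348955/669) = 391348955/669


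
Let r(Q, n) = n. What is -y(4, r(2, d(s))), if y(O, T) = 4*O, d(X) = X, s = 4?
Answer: -16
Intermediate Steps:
-y(4, r(2, d(s))) = -4*4 = -1*16 = -16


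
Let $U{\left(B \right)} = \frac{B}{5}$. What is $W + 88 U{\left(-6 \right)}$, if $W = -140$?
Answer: $- \frac{1228}{5} \approx -245.6$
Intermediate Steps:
$U{\left(B \right)} = \frac{B}{5}$ ($U{\left(B \right)} = B \frac{1}{5} = \frac{B}{5}$)
$W + 88 U{\left(-6 \right)} = -140 + 88 \cdot \frac{1}{5} \left(-6\right) = -140 + 88 \left(- \frac{6}{5}\right) = -140 - \frac{528}{5} = - \frac{1228}{5}$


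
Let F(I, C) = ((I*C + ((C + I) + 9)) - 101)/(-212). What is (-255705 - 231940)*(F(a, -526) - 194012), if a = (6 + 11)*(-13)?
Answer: 20113381775395/212 ≈ 9.4874e+10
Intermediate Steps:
a = -221 (a = 17*(-13) = -221)
F(I, C) = 23/53 - C/212 - I/212 - C*I/212 (F(I, C) = ((C*I + (9 + C + I)) - 101)*(-1/212) = ((9 + C + I + C*I) - 101)*(-1/212) = (-92 + C + I + C*I)*(-1/212) = 23/53 - C/212 - I/212 - C*I/212)
(-255705 - 231940)*(F(a, -526) - 194012) = (-255705 - 231940)*((23/53 - 1/212*(-526) - 1/212*(-221) - 1/212*(-526)*(-221)) - 194012) = -487645*((23/53 + 263/106 + 221/212 - 58123/106) - 194012) = -487645*(-115407/212 - 194012) = -487645*(-41245951/212) = 20113381775395/212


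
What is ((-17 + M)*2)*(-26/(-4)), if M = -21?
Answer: -494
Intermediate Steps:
((-17 + M)*2)*(-26/(-4)) = ((-17 - 21)*2)*(-26/(-4)) = (-38*2)*(-26*(-1/4)) = -76*13/2 = -494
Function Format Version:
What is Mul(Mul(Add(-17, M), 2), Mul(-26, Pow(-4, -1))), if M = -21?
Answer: -494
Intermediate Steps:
Mul(Mul(Add(-17, M), 2), Mul(-26, Pow(-4, -1))) = Mul(Mul(Add(-17, -21), 2), Mul(-26, Pow(-4, -1))) = Mul(Mul(-38, 2), Mul(-26, Rational(-1, 4))) = Mul(-76, Rational(13, 2)) = -494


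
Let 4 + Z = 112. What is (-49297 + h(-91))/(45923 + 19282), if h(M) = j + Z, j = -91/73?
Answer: -512984/679995 ≈ -0.75439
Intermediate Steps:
Z = 108 (Z = -4 + 112 = 108)
j = -91/73 (j = -91*1/73 = -91/73 ≈ -1.2466)
h(M) = 7793/73 (h(M) = -91/73 + 108 = 7793/73)
(-49297 + h(-91))/(45923 + 19282) = (-49297 + 7793/73)/(45923 + 19282) = -3590888/73/65205 = -3590888/73*1/65205 = -512984/679995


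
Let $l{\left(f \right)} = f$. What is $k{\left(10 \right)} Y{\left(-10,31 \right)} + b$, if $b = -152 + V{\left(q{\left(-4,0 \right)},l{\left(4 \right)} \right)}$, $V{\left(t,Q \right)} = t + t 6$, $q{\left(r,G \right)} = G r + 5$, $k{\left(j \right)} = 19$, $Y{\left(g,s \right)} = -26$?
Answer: $-611$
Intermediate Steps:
$q{\left(r,G \right)} = 5 + G r$
$V{\left(t,Q \right)} = 7 t$ ($V{\left(t,Q \right)} = t + 6 t = 7 t$)
$b = -117$ ($b = -152 + 7 \left(5 + 0 \left(-4\right)\right) = -152 + 7 \left(5 + 0\right) = -152 + 7 \cdot 5 = -152 + 35 = -117$)
$k{\left(10 \right)} Y{\left(-10,31 \right)} + b = 19 \left(-26\right) - 117 = -494 - 117 = -611$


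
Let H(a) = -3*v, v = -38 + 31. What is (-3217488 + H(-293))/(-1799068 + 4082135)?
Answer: -3217467/2283067 ≈ -1.4093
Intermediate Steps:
v = -7
H(a) = 21 (H(a) = -3*(-7) = 21)
(-3217488 + H(-293))/(-1799068 + 4082135) = (-3217488 + 21)/(-1799068 + 4082135) = -3217467/2283067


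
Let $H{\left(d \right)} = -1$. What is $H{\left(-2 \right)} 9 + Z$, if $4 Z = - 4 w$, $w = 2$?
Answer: $-11$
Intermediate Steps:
$Z = -2$ ($Z = \frac{\left(-4\right) 2}{4} = \frac{1}{4} \left(-8\right) = -2$)
$H{\left(-2 \right)} 9 + Z = \left(-1\right) 9 - 2 = -9 - 2 = -11$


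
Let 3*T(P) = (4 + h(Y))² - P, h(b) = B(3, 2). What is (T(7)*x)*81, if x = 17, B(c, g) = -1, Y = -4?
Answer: 918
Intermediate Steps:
h(b) = -1
T(P) = 3 - P/3 (T(P) = ((4 - 1)² - P)/3 = (3² - P)/3 = (9 - P)/3 = 3 - P/3)
(T(7)*x)*81 = ((3 - ⅓*7)*17)*81 = ((3 - 7/3)*17)*81 = ((⅔)*17)*81 = (34/3)*81 = 918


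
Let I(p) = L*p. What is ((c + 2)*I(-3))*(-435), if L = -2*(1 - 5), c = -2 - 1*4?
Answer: -41760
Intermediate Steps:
c = -6 (c = -2 - 4 = -6)
L = 8 (L = -2*(-4) = 8)
I(p) = 8*p
((c + 2)*I(-3))*(-435) = ((-6 + 2)*(8*(-3)))*(-435) = -4*(-24)*(-435) = 96*(-435) = -41760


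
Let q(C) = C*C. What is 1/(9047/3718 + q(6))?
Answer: 3718/142895 ≈ 0.026019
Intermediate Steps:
q(C) = C²
1/(9047/3718 + q(6)) = 1/(9047/3718 + 6²) = 1/(9047*(1/3718) + 36) = 1/(9047/3718 + 36) = 1/(142895/3718) = 3718/142895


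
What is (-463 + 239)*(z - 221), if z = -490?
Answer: 159264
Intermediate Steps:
(-463 + 239)*(z - 221) = (-463 + 239)*(-490 - 221) = -224*(-711) = 159264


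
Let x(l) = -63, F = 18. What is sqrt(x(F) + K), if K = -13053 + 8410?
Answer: I*sqrt(4706) ≈ 68.6*I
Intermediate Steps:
K = -4643
sqrt(x(F) + K) = sqrt(-63 - 4643) = sqrt(-4706) = I*sqrt(4706)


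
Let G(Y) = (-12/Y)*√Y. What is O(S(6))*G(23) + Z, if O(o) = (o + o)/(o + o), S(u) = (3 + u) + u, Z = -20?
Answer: -20 - 12*√23/23 ≈ -22.502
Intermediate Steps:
S(u) = 3 + 2*u
G(Y) = -12/√Y
O(o) = 1 (O(o) = (2*o)/((2*o)) = (2*o)*(1/(2*o)) = 1)
O(S(6))*G(23) + Z = 1*(-12*√23/23) - 20 = -12*√23/23 - 20 = -20 - 12*√23/23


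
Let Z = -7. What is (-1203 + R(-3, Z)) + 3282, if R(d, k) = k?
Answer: 2072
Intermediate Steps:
(-1203 + R(-3, Z)) + 3282 = (-1203 - 7) + 3282 = -1210 + 3282 = 2072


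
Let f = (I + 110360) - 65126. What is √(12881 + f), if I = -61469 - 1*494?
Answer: 2*I*√962 ≈ 62.032*I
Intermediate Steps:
I = -61963 (I = -61469 - 494 = -61963)
f = -16729 (f = (-61963 + 110360) - 65126 = 48397 - 65126 = -16729)
√(12881 + f) = √(12881 - 16729) = √(-3848) = 2*I*√962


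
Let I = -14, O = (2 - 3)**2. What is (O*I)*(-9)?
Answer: 126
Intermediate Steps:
O = 1 (O = (-1)**2 = 1)
(O*I)*(-9) = (1*(-14))*(-9) = -14*(-9) = 126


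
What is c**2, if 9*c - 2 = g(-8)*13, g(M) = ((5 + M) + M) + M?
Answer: 60025/81 ≈ 741.05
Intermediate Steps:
g(M) = 5 + 3*M (g(M) = (5 + 2*M) + M = 5 + 3*M)
c = -245/9 (c = 2/9 + ((5 + 3*(-8))*13)/9 = 2/9 + ((5 - 24)*13)/9 = 2/9 + (-19*13)/9 = 2/9 + (1/9)*(-247) = 2/9 - 247/9 = -245/9 ≈ -27.222)
c**2 = (-245/9)**2 = 60025/81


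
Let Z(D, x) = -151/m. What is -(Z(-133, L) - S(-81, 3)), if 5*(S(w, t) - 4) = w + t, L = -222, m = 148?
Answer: -7829/740 ≈ -10.580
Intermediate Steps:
Z(D, x) = -151/148
S(w, t) = 4 + t/5 + w/5 (S(w, t) = 4 + (w + t)/5 = 4 + (t + w)/5 = 4 + (t/5 + w/5) = 4 + t/5 + w/5)
-(Z(-133, L) - S(-81, 3)) = -(-151/148 - (4 + (1/5)*3 + (1/5)*(-81))) = -(-151/148 - (4 + 3/5 - 81/5)) = -(-151/148 - 1*(-58/5)) = -(-151/148 + 58/5) = -1*7829/740 = -7829/740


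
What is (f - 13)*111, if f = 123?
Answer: 12210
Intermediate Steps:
(f - 13)*111 = (123 - 13)*111 = 110*111 = 12210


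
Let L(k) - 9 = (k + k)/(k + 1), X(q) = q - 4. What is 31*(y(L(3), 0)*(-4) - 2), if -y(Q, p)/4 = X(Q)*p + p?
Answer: -62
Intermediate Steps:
X(q) = -4 + q
L(k) = 9 + 2*k/(1 + k) (L(k) = 9 + (k + k)/(k + 1) = 9 + (2*k)/(1 + k) = 9 + 2*k/(1 + k))
y(Q, p) = -4*p - 4*p*(-4 + Q) (y(Q, p) = -4*((-4 + Q)*p + p) = -4*(p*(-4 + Q) + p) = -4*(p + p*(-4 + Q)) = -4*p - 4*p*(-4 + Q))
31*(y(L(3), 0)*(-4) - 2) = 31*((4*0*(3 - (9 + 11*3)/(1 + 3)))*(-4) - 2) = 31*((4*0*(3 - (9 + 33)/4))*(-4) - 2) = 31*((4*0*(3 - 42/4))*(-4) - 2) = 31*((4*0*(3 - 1*21/2))*(-4) - 2) = 31*((4*0*(3 - 21/2))*(-4) - 2) = 31*((4*0*(-15/2))*(-4) - 2) = 31*(0*(-4) - 2) = 31*(0 - 2) = 31*(-2) = -62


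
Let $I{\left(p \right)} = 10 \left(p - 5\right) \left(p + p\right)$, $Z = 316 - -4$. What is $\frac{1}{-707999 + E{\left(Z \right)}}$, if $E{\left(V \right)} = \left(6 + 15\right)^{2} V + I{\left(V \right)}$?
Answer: $\frac{1}{1449121} \approx 6.9007 \cdot 10^{-7}$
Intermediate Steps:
$Z = 320$ ($Z = 316 + 4 = 320$)
$I{\left(p \right)} = 20 p \left(-5 + p\right)$ ($I{\left(p \right)} = 10 \left(-5 + p\right) 2 p = 10 \cdot 2 p \left(-5 + p\right) = 20 p \left(-5 + p\right)$)
$E{\left(V \right)} = 441 V + 20 V \left(-5 + V\right)$ ($E{\left(V \right)} = \left(6 + 15\right)^{2} V + 20 V \left(-5 + V\right) = 21^{2} V + 20 V \left(-5 + V\right) = 441 V + 20 V \left(-5 + V\right)$)
$\frac{1}{-707999 + E{\left(Z \right)}} = \frac{1}{-707999 + 320 \left(341 + 20 \cdot 320\right)} = \frac{1}{-707999 + 320 \left(341 + 6400\right)} = \frac{1}{-707999 + 320 \cdot 6741} = \frac{1}{-707999 + 2157120} = \frac{1}{1449121}$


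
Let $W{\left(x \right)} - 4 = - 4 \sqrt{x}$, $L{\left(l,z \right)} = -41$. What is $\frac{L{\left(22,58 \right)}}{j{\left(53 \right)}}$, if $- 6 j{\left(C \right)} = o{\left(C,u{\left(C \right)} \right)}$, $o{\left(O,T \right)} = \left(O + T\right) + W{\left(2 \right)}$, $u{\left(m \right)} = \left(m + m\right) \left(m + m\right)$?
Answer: $\frac{2778078}{127531817} + \frac{984 \sqrt{2}}{127531817} \approx 0.021794$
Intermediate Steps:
$u{\left(m \right)} = 4 m^{2}$ ($u{\left(m \right)} = 2 m 2 m = 4 m^{2}$)
$W{\left(x \right)} = 4 - 4 \sqrt{x}$
$o{\left(O,T \right)} = 4 + O + T - 4 \sqrt{2}$ ($o{\left(O,T \right)} = \left(O + T\right) + \left(4 - 4 \sqrt{2}\right) = 4 + O + T - 4 \sqrt{2}$)
$j{\left(C \right)} = - \frac{2}{3} - \frac{2 C^{2}}{3} - \frac{C}{6} + \frac{2 \sqrt{2}}{3}$ ($j{\left(C \right)} = - \frac{4 + C + 4 C^{2} - 4 \sqrt{2}}{6} = - \frac{4 + C - 4 \sqrt{2} + 4 C^{2}}{6} = - \frac{2}{3} - \frac{2 C^{2}}{3} - \frac{C}{6} + \frac{2 \sqrt{2}}{3}$)
$\frac{L{\left(22,58 \right)}}{j{\left(53 \right)}} = - \frac{41}{- \frac{2}{3} - \frac{2 \cdot 53^{2}}{3} - \frac{53}{6} + \frac{2 \sqrt{2}}{3}} = - \frac{41}{- \frac{2}{3} - \frac{5618}{3} - \frac{53}{6} + \frac{2 \sqrt{2}}{3}} = - \frac{41}{- \frac{11293}{6} + \frac{2 \sqrt{2}}{3}}$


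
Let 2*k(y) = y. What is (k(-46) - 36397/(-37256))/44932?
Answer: -820491/1673986592 ≈ -0.00049014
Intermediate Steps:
k(y) = y/2
(k(-46) - 36397/(-37256))/44932 = ((½)*(-46) - 36397/(-37256))/44932 = (-23 - 36397*(-1)/37256)*(1/44932) = (-23 - 1*(-36397/37256))*(1/44932) = (-23 + 36397/37256)*(1/44932) = -820491/37256*1/44932 = -820491/1673986592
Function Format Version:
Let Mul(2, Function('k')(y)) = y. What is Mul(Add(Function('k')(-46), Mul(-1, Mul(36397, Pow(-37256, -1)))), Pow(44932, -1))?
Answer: Rational(-820491, 1673986592) ≈ -0.00049014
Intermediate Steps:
Function('k')(y) = Mul(Rational(1, 2), y)
Mul(Add(Function('k')(-46), Mul(-1, Mul(36397, Pow(-37256, -1)))), Pow(44932, -1)) = Mul(Add(Mul(Rational(1, 2), -46), Mul(-1, Mul(36397, Pow(-37256, -1)))), Pow(44932, -1)) = Mul(Add(-23, Mul(-1, Mul(36397, Rational(-1, 37256)))), Rational(1, 44932)) = Mul(Add(-23, Mul(-1, Rational(-36397, 37256))), Rational(1, 44932)) = Mul(Add(-23, Rational(36397, 37256)), Rational(1, 44932)) = Mul(Rational(-820491, 37256), Rational(1, 44932)) = Rational(-820491, 1673986592)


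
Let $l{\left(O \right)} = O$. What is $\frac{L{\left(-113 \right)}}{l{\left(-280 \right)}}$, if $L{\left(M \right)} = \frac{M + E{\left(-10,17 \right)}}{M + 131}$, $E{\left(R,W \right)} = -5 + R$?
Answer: $\frac{8}{315} \approx 0.025397$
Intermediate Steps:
$L{\left(M \right)} = \frac{-15 + M}{131 + M}$ ($L{\left(M \right)} = \frac{M - 15}{M + 131} = \frac{M - 15}{131 + M} = \frac{-15 + M}{131 + M}$)
$\frac{L{\left(-113 \right)}}{l{\left(-280 \right)}} = \frac{\frac{1}{131 - 113} \left(-15 - 113\right)}{-280} = \frac{1}{18} \left(-128\right) \left(- \frac{1}{280}\right) = \left(- \frac{64}{9}\right) \left(- \frac{1}{280}\right) = \frac{8}{315}$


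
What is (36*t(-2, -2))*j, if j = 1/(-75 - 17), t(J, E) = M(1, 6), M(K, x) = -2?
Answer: 18/23 ≈ 0.78261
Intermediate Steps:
t(J, E) = -2
j = -1/92 (j = 1/(-92) = -1/92 ≈ -0.010870)
(36*t(-2, -2))*j = (36*(-2))*(-1/92) = -72*(-1/92) = 18/23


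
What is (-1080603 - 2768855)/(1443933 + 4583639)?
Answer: -1924729/3013786 ≈ -0.63864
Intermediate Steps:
(-1080603 - 2768855)/(1443933 + 4583639) = -3849458/6027572 = -3849458*1/6027572 = -1924729/3013786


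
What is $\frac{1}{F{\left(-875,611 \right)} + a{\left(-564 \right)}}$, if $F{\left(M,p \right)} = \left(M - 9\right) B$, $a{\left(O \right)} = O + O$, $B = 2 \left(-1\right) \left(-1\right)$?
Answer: $- \frac{1}{2896} \approx -0.0003453$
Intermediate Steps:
$B = 2$ ($B = \left(-2\right) \left(-1\right) = 2$)
$a{\left(O \right)} = 2 O$
$F{\left(M,p \right)} = -18 + 2 M$ ($F{\left(M,p \right)} = \left(M - 9\right) 2 = \left(-9 + M\right) 2 = -18 + 2 M$)
$\frac{1}{F{\left(-875,611 \right)} + a{\left(-564 \right)}} = \frac{1}{\left(-18 + 2 \left(-875\right)\right) + 2 \left(-564\right)} = \frac{1}{\left(-18 - 1750\right) - 1128} = \frac{1}{-1768 - 1128} = \frac{1}{-2896} = - \frac{1}{2896}$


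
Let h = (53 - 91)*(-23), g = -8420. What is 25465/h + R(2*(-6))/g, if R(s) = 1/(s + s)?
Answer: 2572984037/88308960 ≈ 29.136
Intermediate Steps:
R(s) = 1/(2*s)
h = 874 (h = -38*(-23) = 874)
25465/h + R(2*(-6))/g = 25465/874 + (1/(2*((2*(-6)))))/(-8420) = 25465*(1/874) + ((½)/(-12))*(-1/8420) = 25465/874 + ((½)*(-1/12))*(-1/8420) = 25465/874 - 1/24*(-1/8420) = 25465/874 + 1/202080 = 2572984037/88308960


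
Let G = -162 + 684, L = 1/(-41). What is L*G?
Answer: -522/41 ≈ -12.732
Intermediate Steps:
L = -1/41 ≈ -0.024390
G = 522
L*G = -1/41*522 = -522/41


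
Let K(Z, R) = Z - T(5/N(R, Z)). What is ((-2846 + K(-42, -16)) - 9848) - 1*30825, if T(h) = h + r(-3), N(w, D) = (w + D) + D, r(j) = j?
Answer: -871159/20 ≈ -43558.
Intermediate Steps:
N(w, D) = w + 2*D (N(w, D) = (D + w) + D = w + 2*D)
T(h) = -3 + h (T(h) = h - 3 = -3 + h)
K(Z, R) = 3 + Z - 5/(R + 2*Z) (K(Z, R) = Z - (-3 + 5/(R + 2*Z)) = Z + (3 - 5/(R + 2*Z)) = 3 + Z - 5/(R + 2*Z))
((-2846 + K(-42, -16)) - 9848) - 1*30825 = ((-2846 + (-5 + (3 - 42)*(-16 + 2*(-42)))/(-16 + 2*(-42))) - 9848) - 1*30825 = ((-2846 + (-5 - 39*(-16 - 84))/(-16 - 84)) - 9848) - 30825 = ((-2846 + (-5 - 39*(-100))/(-100)) - 9848) - 30825 = ((-2846 - (-5 + 3900)/100) - 9848) - 30825 = ((-2846 - 1/100*3895) - 9848) - 30825 = ((-2846 - 779/20) - 9848) - 30825 = (-57699/20 - 9848) - 30825 = -254659/20 - 30825 = -871159/20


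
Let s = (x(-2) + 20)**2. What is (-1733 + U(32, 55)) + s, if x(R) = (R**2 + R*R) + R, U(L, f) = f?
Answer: -1002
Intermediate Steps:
x(R) = R + 2*R**2 (x(R) = (R**2 + R**2) + R = 2*R**2 + R = R + 2*R**2)
s = 676 (s = (-2*(1 + 2*(-2)) + 20)**2 = (-2*(1 - 4) + 20)**2 = (-2*(-3) + 20)**2 = (6 + 20)**2 = 26**2 = 676)
(-1733 + U(32, 55)) + s = (-1733 + 55) + 676 = -1678 + 676 = -1002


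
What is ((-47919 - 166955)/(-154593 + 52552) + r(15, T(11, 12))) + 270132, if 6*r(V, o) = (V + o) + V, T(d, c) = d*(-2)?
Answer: 82694671022/306123 ≈ 2.7014e+5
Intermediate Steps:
T(d, c) = -2*d
r(V, o) = V/3 + o/6 (r(V, o) = ((V + o) + V)/6 = (o + 2*V)/6 = V/3 + o/6)
((-47919 - 166955)/(-154593 + 52552) + r(15, T(11, 12))) + 270132 = ((-47919 - 166955)/(-154593 + 52552) + ((⅓)*15 + (-2*11)/6)) + 270132 = (-214874/(-102041) + (5 + (⅙)*(-22))) + 270132 = (-214874*(-1/102041) + (5 - 11/3)) + 270132 = (214874/102041 + 4/3) + 270132 = 1052786/306123 + 270132 = 82694671022/306123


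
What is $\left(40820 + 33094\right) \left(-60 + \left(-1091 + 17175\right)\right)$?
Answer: $1184397936$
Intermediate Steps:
$\left(40820 + 33094\right) \left(-60 + \left(-1091 + 17175\right)\right) = 73914 \left(-60 + 16084\right) = 73914 \cdot 16024 = 1184397936$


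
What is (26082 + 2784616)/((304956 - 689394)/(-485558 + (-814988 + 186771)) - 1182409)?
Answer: -3130485164950/1316937199537 ≈ -2.3771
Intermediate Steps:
(26082 + 2784616)/((304956 - 689394)/(-485558 + (-814988 + 186771)) - 1182409) = 2810698/(-384438/(-485558 - 628217) - 1182409) = 2810698/(-384438/(-1113775) - 1182409) = 2810698/(-384438*(-1/1113775) - 1182409) = 2810698/(384438/1113775 - 1182409) = 2810698/(-1316937199537/1113775) = 2810698*(-1113775/1316937199537) = -3130485164950/1316937199537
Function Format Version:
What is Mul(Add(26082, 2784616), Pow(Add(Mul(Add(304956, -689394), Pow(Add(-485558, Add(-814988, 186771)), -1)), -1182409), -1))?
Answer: Rational(-3130485164950, 1316937199537) ≈ -2.3771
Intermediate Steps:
Mul(Add(26082, 2784616), Pow(Add(Mul(Add(304956, -689394), Pow(Add(-485558, Add(-814988, 186771)), -1)), -1182409), -1)) = Mul(2810698, Pow(Add(Mul(-384438, Pow(Add(-485558, -628217), -1)), -1182409), -1)) = Mul(2810698, Pow(Add(Mul(-384438, Pow(-1113775, -1)), -1182409), -1)) = Mul(2810698, Pow(Add(Mul(-384438, Rational(-1, 1113775)), -1182409), -1)) = Mul(2810698, Pow(Add(Rational(384438, 1113775), -1182409), -1)) = Mul(2810698, Pow(Rational(-1316937199537, 1113775), -1)) = Mul(2810698, Rational(-1113775, 1316937199537)) = Rational(-3130485164950, 1316937199537)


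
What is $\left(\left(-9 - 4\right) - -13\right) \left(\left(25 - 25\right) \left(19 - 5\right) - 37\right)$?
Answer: $0$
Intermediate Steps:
$\left(\left(-9 - 4\right) - -13\right) \left(\left(25 - 25\right) \left(19 - 5\right) - 37\right) = \left(\left(-9 - 4\right) + 13\right) \left(0 \cdot 14 - 37\right) = \left(-13 + 13\right) \left(0 - 37\right) = 0 \left(-37\right) = 0$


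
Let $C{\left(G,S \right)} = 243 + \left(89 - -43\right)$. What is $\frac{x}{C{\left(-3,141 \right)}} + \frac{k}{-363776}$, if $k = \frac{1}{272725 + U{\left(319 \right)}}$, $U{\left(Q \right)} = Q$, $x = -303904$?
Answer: $- \frac{30185828281778551}{37247570304000} \approx -810.41$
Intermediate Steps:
$C{\left(G,S \right)} = 375$ ($C{\left(G,S \right)} = 243 + \left(89 + 43\right) = 243 + 132 = 375$)
$k = \frac{1}{273044}$ ($k = \frac{1}{272725 + 319} = \frac{1}{273044} \approx 3.6624 \cdot 10^{-6}$)
$\frac{x}{C{\left(-3,141 \right)}} + \frac{k}{-363776} = - \frac{303904}{375} + \frac{1}{273044 \left(-363776\right)} = \left(-303904\right) \frac{1}{375} + \frac{1}{273044} \left(- \frac{1}{363776}\right) = - \frac{303904}{375} - \frac{1}{99326854144} = - \frac{30185828281778551}{37247570304000}$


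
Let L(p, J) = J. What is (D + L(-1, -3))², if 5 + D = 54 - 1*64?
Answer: 324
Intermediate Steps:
D = -15 (D = -5 + (54 - 1*64) = -5 + (54 - 64) = -5 - 10 = -15)
(D + L(-1, -3))² = (-15 - 3)² = (-18)² = 324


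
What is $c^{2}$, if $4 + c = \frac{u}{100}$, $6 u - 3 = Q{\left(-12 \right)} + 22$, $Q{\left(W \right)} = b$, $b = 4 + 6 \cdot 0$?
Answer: $\frac{5621641}{360000} \approx 15.616$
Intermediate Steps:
$b = 4$ ($b = 4 + 0 = 4$)
$Q{\left(W \right)} = 4$
$u = \frac{29}{6}$ ($u = \frac{1}{2} + \frac{4 + 22}{6} = \frac{1}{2} + \frac{1}{6} \cdot 26 = \frac{1}{2} + \frac{13}{3} = \frac{29}{6} \approx 4.8333$)
$c = - \frac{2371}{600}$ ($c = -4 + \frac{29}{6 \cdot 100} = -4 + \frac{29}{6} \cdot \frac{1}{100} = -4 + \frac{29}{600} = - \frac{2371}{600} \approx -3.9517$)
$c^{2} = \left(- \frac{2371}{600}\right)^{2} = \frac{5621641}{360000}$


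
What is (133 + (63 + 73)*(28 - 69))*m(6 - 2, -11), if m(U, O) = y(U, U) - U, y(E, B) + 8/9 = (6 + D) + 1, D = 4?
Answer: -299365/9 ≈ -33263.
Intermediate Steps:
y(E, B) = 91/9 (y(E, B) = -8/9 + ((6 + 4) + 1) = -8/9 + (10 + 1) = -8/9 + 11 = 91/9)
m(U, O) = 91/9 - U
(133 + (63 + 73)*(28 - 69))*m(6 - 2, -11) = (133 + (63 + 73)*(28 - 69))*(91/9 - (6 - 2)) = (133 + 136*(-41))*(91/9 - 1*4) = (133 - 5576)*(91/9 - 4) = -5443*55/9 = -299365/9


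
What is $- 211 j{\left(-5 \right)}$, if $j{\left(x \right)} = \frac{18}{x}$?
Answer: $\frac{3798}{5} \approx 759.6$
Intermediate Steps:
$- 211 j{\left(-5 \right)} = - 211 \frac{18}{-5} = - 211 \cdot 18 \left(- \frac{1}{5}\right) = \left(-211\right) \left(- \frac{18}{5}\right) = \frac{3798}{5}$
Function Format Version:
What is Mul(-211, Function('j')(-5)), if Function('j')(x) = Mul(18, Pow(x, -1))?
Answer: Rational(3798, 5) ≈ 759.60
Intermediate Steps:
Mul(-211, Function('j')(-5)) = Mul(-211, Mul(18, Pow(-5, -1))) = Mul(-211, Mul(18, Rational(-1, 5))) = Mul(-211, Rational(-18, 5)) = Rational(3798, 5)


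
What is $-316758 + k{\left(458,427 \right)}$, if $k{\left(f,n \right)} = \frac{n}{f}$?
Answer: $- \frac{145074737}{458} \approx -3.1676 \cdot 10^{5}$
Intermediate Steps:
$-316758 + k{\left(458,427 \right)} = -316758 + \frac{427}{458} = - \frac{145074737}{458}$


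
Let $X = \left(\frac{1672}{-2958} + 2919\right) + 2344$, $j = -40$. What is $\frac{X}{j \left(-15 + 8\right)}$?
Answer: $\frac{7783141}{414120} \approx 18.794$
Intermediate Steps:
$X = \frac{7783141}{1479}$ ($X = \left(1672 \left(- \frac{1}{2958}\right) + 2919\right) + 2344 = \left(- \frac{836}{1479} + 2919\right) + 2344 = \frac{4316365}{1479} + 2344 = \frac{7783141}{1479} \approx 5262.4$)
$\frac{X}{j \left(-15 + 8\right)} = \frac{7783141}{1479 \left(- 40 \left(-15 + 8\right)\right)} = \frac{7783141}{1479 \left(\left(-40\right) \left(-7\right)\right)} = \frac{7783141}{1479 \cdot 280} = \frac{7783141}{1479} \cdot \frac{1}{280} = \frac{7783141}{414120}$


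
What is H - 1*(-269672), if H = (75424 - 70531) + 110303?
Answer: 384868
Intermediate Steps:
H = 115196 (H = 4893 + 110303 = 115196)
H - 1*(-269672) = 115196 - 1*(-269672) = 115196 + 269672 = 384868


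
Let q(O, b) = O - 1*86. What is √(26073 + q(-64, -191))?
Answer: √25923 ≈ 161.01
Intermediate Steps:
q(O, b) = -86 + O (q(O, b) = O - 86 = -86 + O)
√(26073 + q(-64, -191)) = √(26073 + (-86 - 64)) = √(26073 - 150) = √25923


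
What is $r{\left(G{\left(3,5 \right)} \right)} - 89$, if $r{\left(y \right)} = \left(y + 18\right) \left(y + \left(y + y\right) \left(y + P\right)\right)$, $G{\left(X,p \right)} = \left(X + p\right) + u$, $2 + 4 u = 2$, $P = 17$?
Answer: $10519$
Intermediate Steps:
$u = 0$ ($u = - \frac{1}{2} + \frac{1}{4} \cdot 2 = - \frac{1}{2} + \frac{1}{2} = 0$)
$G{\left(X,p \right)} = X + p$ ($G{\left(X,p \right)} = \left(X + p\right) + 0 = X + p$)
$r{\left(y \right)} = \left(18 + y\right) \left(y + 2 y \left(17 + y\right)\right)$ ($r{\left(y \right)} = \left(y + 18\right) \left(y + \left(y + y\right) \left(y + 17\right)\right) = \left(18 + y\right) \left(y + 2 y \left(17 + y\right)\right)$)
$r{\left(G{\left(3,5 \right)} \right)} - 89 = \left(3 + 5\right) \left(630 + 2 \left(3 + 5\right)^{2} + 71 \left(3 + 5\right)\right) - 89 = 8 \left(630 + 2 \cdot 8^{2} + 71 \cdot 8\right) - 89 = 8 \left(630 + 2 \cdot 64 + 568\right) - 89 = 8 \left(630 + 128 + 568\right) - 89 = 8 \cdot 1326 - 89 = 10608 - 89 = 10519$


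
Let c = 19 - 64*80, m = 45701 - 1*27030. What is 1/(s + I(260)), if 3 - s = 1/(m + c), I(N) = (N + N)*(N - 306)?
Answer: -13570/324553691 ≈ -4.1811e-5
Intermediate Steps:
m = 18671 (m = 45701 - 27030 = 18671)
I(N) = 2*N*(-306 + N) (I(N) = (2*N)*(-306 + N) = 2*N*(-306 + N))
c = -5101 (c = 19 - 5120 = -5101)
s = 40709/13570 (s = 3 - 1/(18671 - 5101) = 3 - 1/13570 = 40709/13570 ≈ 2.9999)
1/(s + I(260)) = 1/(40709/13570 + 2*260*(-306 + 260)) = 1/(40709/13570 + 2*260*(-46)) = 1/(40709/13570 - 23920) = 1/(-324553691/13570) = -13570/324553691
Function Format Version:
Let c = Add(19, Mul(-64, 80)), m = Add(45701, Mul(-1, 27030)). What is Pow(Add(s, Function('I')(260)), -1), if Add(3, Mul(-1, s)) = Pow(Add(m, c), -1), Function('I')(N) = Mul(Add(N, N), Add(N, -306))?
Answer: Rational(-13570, 324553691) ≈ -4.1811e-5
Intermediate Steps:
m = 18671 (m = Add(45701, -27030) = 18671)
Function('I')(N) = Mul(2, N, Add(-306, N)) (Function('I')(N) = Mul(Mul(2, N), Add(-306, N)) = Mul(2, N, Add(-306, N)))
c = -5101 (c = Add(19, -5120) = -5101)
s = Rational(40709, 13570) (s = Add(3, Mul(-1, Pow(Add(18671, -5101), -1))) = Add(3, Mul(-1, Pow(13570, -1))) = Add(3, Mul(-1, Rational(1, 13570))) = Add(3, Rational(-1, 13570)) = Rational(40709, 13570) ≈ 2.9999)
Pow(Add(s, Function('I')(260)), -1) = Pow(Add(Rational(40709, 13570), Mul(2, 260, Add(-306, 260))), -1) = Pow(Add(Rational(40709, 13570), Mul(2, 260, -46)), -1) = Pow(Add(Rational(40709, 13570), -23920), -1) = Pow(Rational(-324553691, 13570), -1) = Rational(-13570, 324553691)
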